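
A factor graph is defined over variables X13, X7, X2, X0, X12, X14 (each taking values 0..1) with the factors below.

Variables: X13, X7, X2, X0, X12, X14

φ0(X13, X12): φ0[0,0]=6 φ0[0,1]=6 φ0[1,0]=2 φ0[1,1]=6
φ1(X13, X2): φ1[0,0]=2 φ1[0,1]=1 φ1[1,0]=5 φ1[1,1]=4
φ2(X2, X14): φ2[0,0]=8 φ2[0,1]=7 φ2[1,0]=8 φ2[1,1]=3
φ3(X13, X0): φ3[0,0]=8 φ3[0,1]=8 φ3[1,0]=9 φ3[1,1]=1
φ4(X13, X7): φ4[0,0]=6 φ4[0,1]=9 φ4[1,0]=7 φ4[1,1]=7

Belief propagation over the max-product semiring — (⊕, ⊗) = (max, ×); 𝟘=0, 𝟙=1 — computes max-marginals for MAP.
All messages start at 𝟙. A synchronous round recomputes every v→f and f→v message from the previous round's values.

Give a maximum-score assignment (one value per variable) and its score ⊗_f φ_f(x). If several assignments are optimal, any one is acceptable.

assignment: (X13=1, X7=0, X2=0, X0=0, X12=1, X14=0); score = 15120

init: all messages = 𝟙 over 2 values
r1 m[φ0→X13] = [6, 6]
r1 m[φ0→X12] = [6, 6]
r1 m[φ1→X13] = [2, 5]
r1 m[φ1→X2] = [5, 4]
r1 m[φ2→X2] = [8, 8]
r1 m[φ2→X14] = [8, 7]
r1 m[φ3→X13] = [8, 9]
r1 m[φ3→X0] = [9, 8]
r1 m[φ4→X13] = [9, 7]
r1 m[φ4→X7] = [7, 9]
r1 m[X13→φ0] = [1, 1]
r1 m[X13→φ1] = [1, 1]
r1 m[X13→φ3] = [1, 1]
r1 m[X13→φ4] = [1, 1]
r1 m[X7→φ4] = [1, 1]
r1 m[X2→φ1] = [1, 1]
r1 m[X2→φ2] = [1, 1]
r1 m[X0→φ3] = [1, 1]
r1 m[X12→φ0] = [1, 1]
r1 m[X14→φ2] = [1, 1]
r2 m[φ0→X13] = [6, 6]
r2 m[φ0→X12] = [6, 6]
r2 m[φ1→X13] = [2, 5]
r2 m[φ1→X2] = [5, 4]
r2 m[φ2→X2] = [8, 8]
r2 m[φ2→X14] = [8, 7]
r2 m[φ3→X13] = [8, 9]
r2 m[φ3→X0] = [9, 8]
r2 m[φ4→X13] = [9, 7]
r2 m[φ4→X7] = [7, 9]
r2 m[X13→φ0] = [144, 315]
r2 m[X13→φ1] = [432, 378]
r2 m[X13→φ3] = [108, 210]
r2 m[X13→φ4] = [96, 270]
r2 m[X7→φ4] = [1, 1]
r2 m[X2→φ1] = [8, 8]
r2 m[X2→φ2] = [5, 4]
r2 m[X0→φ3] = [1, 1]
r2 m[X12→φ0] = [1, 1]
r2 m[X14→φ2] = [1, 1]
r3 m[φ0→X13] = [6, 6]
r3 m[φ0→X12] = [864, 1890]
r3 m[φ1→X13] = [16, 40]
r3 m[φ1→X2] = [1890, 1512]
r3 m[φ2→X2] = [8, 8]
r3 m[φ2→X14] = [40, 35]
r3 m[φ3→X13] = [8, 9]
r3 m[φ3→X0] = [1890, 864]
r3 m[φ4→X13] = [9, 7]
r3 m[φ4→X7] = [1890, 1890]
r3 m[X13→φ0] = [144, 315]
r3 m[X13→φ1] = [432, 378]
r3 m[X13→φ3] = [108, 210]
r3 m[X13→φ4] = [96, 270]
r3 m[X7→φ4] = [1, 1]
r3 m[X2→φ1] = [8, 8]
r3 m[X2→φ2] = [5, 4]
r3 m[X0→φ3] = [1, 1]
r3 m[X12→φ0] = [1, 1]
r3 m[X14→φ2] = [1, 1]
r4 m[φ0→X13] = [6, 6]
r4 m[φ0→X12] = [864, 1890]
r4 m[φ1→X13] = [16, 40]
r4 m[φ1→X2] = [1890, 1512]
r4 m[φ2→X2] = [8, 8]
r4 m[φ2→X14] = [40, 35]
r4 m[φ3→X13] = [8, 9]
r4 m[φ3→X0] = [1890, 864]
r4 m[φ4→X13] = [9, 7]
r4 m[φ4→X7] = [1890, 1890]
r4 m[X13→φ0] = [1152, 2520]
r4 m[X13→φ1] = [432, 378]
r4 m[X13→φ3] = [864, 1680]
r4 m[X13→φ4] = [768, 2160]
r4 m[X7→φ4] = [1, 1]
r4 m[X2→φ1] = [8, 8]
r4 m[X2→φ2] = [1890, 1512]
r4 m[X0→φ3] = [1, 1]
r4 m[X12→φ0] = [1, 1]
r4 m[X14→φ2] = [1, 1]
r5 m[φ0→X13] = [6, 6]
r5 m[φ0→X12] = [6912, 15120]
r5 m[φ1→X13] = [16, 40]
r5 m[φ1→X2] = [1890, 1512]
r5 m[φ2→X2] = [8, 8]
r5 m[φ2→X14] = [15120, 13230]
r5 m[φ3→X13] = [8, 9]
r5 m[φ3→X0] = [15120, 6912]
r5 m[φ4→X13] = [9, 7]
r5 m[φ4→X7] = [15120, 15120]
r5 m[X13→φ0] = [1152, 2520]
r5 m[X13→φ1] = [432, 378]
r5 m[X13→φ3] = [864, 1680]
r5 m[X13→φ4] = [768, 2160]
r5 m[X7→φ4] = [1, 1]
r5 m[X2→φ1] = [8, 8]
r5 m[X2→φ2] = [1890, 1512]
r5 m[X0→φ3] = [1, 1]
r5 m[X12→φ0] = [1, 1]
r5 m[X14→φ2] = [1, 1]
r6 m[φ0→X13] = [6, 6]
r6 m[φ0→X12] = [6912, 15120]
r6 m[φ1→X13] = [16, 40]
r6 m[φ1→X2] = [1890, 1512]
r6 m[φ2→X2] = [8, 8]
r6 m[φ2→X14] = [15120, 13230]
r6 m[φ3→X13] = [8, 9]
r6 m[φ3→X0] = [15120, 6912]
r6 m[φ4→X13] = [9, 7]
r6 m[φ4→X7] = [15120, 15120]
r6 m[X13→φ0] = [1152, 2520]
r6 m[X13→φ1] = [432, 378]
r6 m[X13→φ3] = [864, 1680]
r6 m[X13→φ4] = [768, 2160]
r6 m[X7→φ4] = [1, 1]
r6 m[X2→φ1] = [8, 8]
r6 m[X2→φ2] = [1890, 1512]
r6 m[X0→φ3] = [1, 1]
r6 m[X12→φ0] = [1, 1]
r6 m[X14→φ2] = [1, 1]
fixed point reached at round 6
traceback from X13: (X13=1, X7=0, X2=0, X0=0, X12=1, X14=0), score=15120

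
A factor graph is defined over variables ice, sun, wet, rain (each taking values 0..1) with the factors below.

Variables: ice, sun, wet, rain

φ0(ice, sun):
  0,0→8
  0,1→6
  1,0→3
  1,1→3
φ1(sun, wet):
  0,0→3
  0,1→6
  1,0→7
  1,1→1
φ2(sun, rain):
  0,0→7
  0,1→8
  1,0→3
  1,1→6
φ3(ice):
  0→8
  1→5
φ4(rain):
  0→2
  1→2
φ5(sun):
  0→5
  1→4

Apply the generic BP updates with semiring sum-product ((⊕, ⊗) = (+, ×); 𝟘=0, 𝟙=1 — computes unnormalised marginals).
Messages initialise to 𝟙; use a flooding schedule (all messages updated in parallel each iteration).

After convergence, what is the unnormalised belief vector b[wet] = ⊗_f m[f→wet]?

b[wet] = [67302, 75636]

init: all messages = 𝟙 over 2 values
r1 m[φ0→ice] = [14, 6]
r1 m[φ0→sun] = [11, 9]
r1 m[φ1→sun] = [9, 8]
r1 m[φ1→wet] = [10, 7]
r1 m[φ2→sun] = [15, 9]
r1 m[φ2→rain] = [10, 14]
r1 m[φ3→ice] = [8, 5]
r1 m[φ4→rain] = [2, 2]
r1 m[φ5→sun] = [5, 4]
r1 m[ice→φ0] = [1, 1]
r1 m[ice→φ3] = [1, 1]
r1 m[sun→φ0] = [1, 1]
r1 m[sun→φ1] = [1, 1]
r1 m[sun→φ2] = [1, 1]
r1 m[sun→φ5] = [1, 1]
r1 m[wet→φ1] = [1, 1]
r1 m[rain→φ2] = [1, 1]
r1 m[rain→φ4] = [1, 1]
r2 m[φ0→ice] = [14, 6]
r2 m[φ0→sun] = [11, 9]
r2 m[φ1→sun] = [9, 8]
r2 m[φ1→wet] = [10, 7]
r2 m[φ2→sun] = [15, 9]
r2 m[φ2→rain] = [10, 14]
r2 m[φ3→ice] = [8, 5]
r2 m[φ4→rain] = [2, 2]
r2 m[φ5→sun] = [5, 4]
r2 m[ice→φ0] = [8, 5]
r2 m[ice→φ3] = [14, 6]
r2 m[sun→φ0] = [675, 288]
r2 m[sun→φ1] = [825, 324]
r2 m[sun→φ2] = [495, 288]
r2 m[sun→φ5] = [1485, 648]
r2 m[wet→φ1] = [1, 1]
r2 m[rain→φ2] = [2, 2]
r2 m[rain→φ4] = [10, 14]
r3 m[φ0→ice] = [7128, 2889]
r3 m[φ0→sun] = [79, 63]
r3 m[φ1→sun] = [9, 8]
r3 m[φ1→wet] = [4743, 5274]
r3 m[φ2→sun] = [30, 18]
r3 m[φ2→rain] = [4329, 5688]
r3 m[φ3→ice] = [8, 5]
r3 m[φ4→rain] = [2, 2]
r3 m[φ5→sun] = [5, 4]
r3 m[ice→φ0] = [8, 5]
r3 m[ice→φ3] = [14, 6]
r3 m[sun→φ0] = [675, 288]
r3 m[sun→φ1] = [825, 324]
r3 m[sun→φ2] = [495, 288]
r3 m[sun→φ5] = [1485, 648]
r3 m[wet→φ1] = [1, 1]
r3 m[rain→φ2] = [2, 2]
r3 m[rain→φ4] = [10, 14]
r4 m[φ0→ice] = [7128, 2889]
r4 m[φ0→sun] = [79, 63]
r4 m[φ1→sun] = [9, 8]
r4 m[φ1→wet] = [4743, 5274]
r4 m[φ2→sun] = [30, 18]
r4 m[φ2→rain] = [4329, 5688]
r4 m[φ3→ice] = [8, 5]
r4 m[φ4→rain] = [2, 2]
r4 m[φ5→sun] = [5, 4]
r4 m[ice→φ0] = [8, 5]
r4 m[ice→φ3] = [7128, 2889]
r4 m[sun→φ0] = [1350, 576]
r4 m[sun→φ1] = [11850, 4536]
r4 m[sun→φ2] = [3555, 2016]
r4 m[sun→φ5] = [21330, 9072]
r4 m[wet→φ1] = [1, 1]
r4 m[rain→φ2] = [2, 2]
r4 m[rain→φ4] = [4329, 5688]
r5 m[φ0→ice] = [14256, 5778]
r5 m[φ0→sun] = [79, 63]
r5 m[φ1→sun] = [9, 8]
r5 m[φ1→wet] = [67302, 75636]
r5 m[φ2→sun] = [30, 18]
r5 m[φ2→rain] = [30933, 40536]
r5 m[φ3→ice] = [8, 5]
r5 m[φ4→rain] = [2, 2]
r5 m[φ5→sun] = [5, 4]
r5 m[ice→φ0] = [8, 5]
r5 m[ice→φ3] = [7128, 2889]
r5 m[sun→φ0] = [1350, 576]
r5 m[sun→φ1] = [11850, 4536]
r5 m[sun→φ2] = [3555, 2016]
r5 m[sun→φ5] = [21330, 9072]
r5 m[wet→φ1] = [1, 1]
r5 m[rain→φ2] = [2, 2]
r5 m[rain→φ4] = [4329, 5688]
r6 m[φ0→ice] = [14256, 5778]
r6 m[φ0→sun] = [79, 63]
r6 m[φ1→sun] = [9, 8]
r6 m[φ1→wet] = [67302, 75636]
r6 m[φ2→sun] = [30, 18]
r6 m[φ2→rain] = [30933, 40536]
r6 m[φ3→ice] = [8, 5]
r6 m[φ4→rain] = [2, 2]
r6 m[φ5→sun] = [5, 4]
r6 m[ice→φ0] = [8, 5]
r6 m[ice→φ3] = [14256, 5778]
r6 m[sun→φ0] = [1350, 576]
r6 m[sun→φ1] = [11850, 4536]
r6 m[sun→φ2] = [3555, 2016]
r6 m[sun→φ5] = [21330, 9072]
r6 m[wet→φ1] = [1, 1]
r6 m[rain→φ2] = [2, 2]
r6 m[rain→φ4] = [30933, 40536]
r7 m[φ0→ice] = [14256, 5778]
r7 m[φ0→sun] = [79, 63]
r7 m[φ1→sun] = [9, 8]
r7 m[φ1→wet] = [67302, 75636]
r7 m[φ2→sun] = [30, 18]
r7 m[φ2→rain] = [30933, 40536]
r7 m[φ3→ice] = [8, 5]
r7 m[φ4→rain] = [2, 2]
r7 m[φ5→sun] = [5, 4]
r7 m[ice→φ0] = [8, 5]
r7 m[ice→φ3] = [14256, 5778]
r7 m[sun→φ0] = [1350, 576]
r7 m[sun→φ1] = [11850, 4536]
r7 m[sun→φ2] = [3555, 2016]
r7 m[sun→φ5] = [21330, 9072]
r7 m[wet→φ1] = [1, 1]
r7 m[rain→φ2] = [2, 2]
r7 m[rain→φ4] = [30933, 40536]
fixed point reached at round 7
b[wet] = ⊗ incoming = [67302, 75636]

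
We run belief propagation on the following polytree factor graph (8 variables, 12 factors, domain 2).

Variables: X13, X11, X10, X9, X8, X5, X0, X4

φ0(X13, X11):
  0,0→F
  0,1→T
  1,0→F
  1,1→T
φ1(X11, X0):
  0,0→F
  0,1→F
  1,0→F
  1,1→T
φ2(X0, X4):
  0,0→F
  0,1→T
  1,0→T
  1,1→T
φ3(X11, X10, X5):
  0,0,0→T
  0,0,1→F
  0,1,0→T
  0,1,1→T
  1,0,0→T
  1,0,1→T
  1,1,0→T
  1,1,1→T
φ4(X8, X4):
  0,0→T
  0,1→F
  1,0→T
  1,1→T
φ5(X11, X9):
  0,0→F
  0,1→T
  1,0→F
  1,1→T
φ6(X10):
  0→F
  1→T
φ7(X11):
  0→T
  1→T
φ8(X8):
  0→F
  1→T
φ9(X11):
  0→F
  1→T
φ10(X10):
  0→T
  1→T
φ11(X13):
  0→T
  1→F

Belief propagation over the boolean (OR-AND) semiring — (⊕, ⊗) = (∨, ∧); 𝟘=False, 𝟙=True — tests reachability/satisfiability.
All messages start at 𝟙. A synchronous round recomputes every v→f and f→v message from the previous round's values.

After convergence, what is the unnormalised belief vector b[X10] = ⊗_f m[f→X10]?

init: all messages = 𝟙 over 2 values
r1 m[φ0→X13] = [T, T]
r1 m[φ0→X11] = [F, T]
r1 m[φ1→X11] = [F, T]
r1 m[φ1→X0] = [F, T]
r1 m[φ2→X0] = [T, T]
r1 m[φ2→X4] = [T, T]
r1 m[φ3→X11] = [T, T]
r1 m[φ3→X10] = [T, T]
r1 m[φ3→X5] = [T, T]
r1 m[φ4→X8] = [T, T]
r1 m[φ4→X4] = [T, T]
r1 m[φ5→X11] = [T, T]
r1 m[φ5→X9] = [F, T]
r1 m[φ6→X10] = [F, T]
r1 m[φ7→X11] = [T, T]
r1 m[φ8→X8] = [F, T]
r1 m[φ9→X11] = [F, T]
r1 m[φ10→X10] = [T, T]
r1 m[φ11→X13] = [T, F]
r1 m[X13→φ0] = [T, T]
r1 m[X13→φ11] = [T, T]
r1 m[X11→φ0] = [T, T]
r1 m[X11→φ1] = [T, T]
r1 m[X11→φ3] = [T, T]
r1 m[X11→φ5] = [T, T]
r1 m[X11→φ7] = [T, T]
r1 m[X11→φ9] = [T, T]
r1 m[X10→φ3] = [T, T]
r1 m[X10→φ6] = [T, T]
r1 m[X10→φ10] = [T, T]
r1 m[X9→φ5] = [T, T]
r1 m[X8→φ4] = [T, T]
r1 m[X8→φ8] = [T, T]
r1 m[X5→φ3] = [T, T]
r1 m[X0→φ1] = [T, T]
r1 m[X0→φ2] = [T, T]
r1 m[X4→φ2] = [T, T]
r1 m[X4→φ4] = [T, T]
r2 m[φ0→X13] = [T, T]
r2 m[φ0→X11] = [F, T]
r2 m[φ1→X11] = [F, T]
r2 m[φ1→X0] = [F, T]
r2 m[φ2→X0] = [T, T]
r2 m[φ2→X4] = [T, T]
r2 m[φ3→X11] = [T, T]
r2 m[φ3→X10] = [T, T]
r2 m[φ3→X5] = [T, T]
r2 m[φ4→X8] = [T, T]
r2 m[φ4→X4] = [T, T]
r2 m[φ5→X11] = [T, T]
r2 m[φ5→X9] = [F, T]
r2 m[φ6→X10] = [F, T]
r2 m[φ7→X11] = [T, T]
r2 m[φ8→X8] = [F, T]
r2 m[φ9→X11] = [F, T]
r2 m[φ10→X10] = [T, T]
r2 m[φ11→X13] = [T, F]
r2 m[X13→φ0] = [T, F]
r2 m[X13→φ11] = [T, T]
r2 m[X11→φ0] = [F, T]
r2 m[X11→φ1] = [F, T]
r2 m[X11→φ3] = [F, T]
r2 m[X11→φ5] = [F, T]
r2 m[X11→φ7] = [F, T]
r2 m[X11→φ9] = [F, T]
r2 m[X10→φ3] = [F, T]
r2 m[X10→φ6] = [T, T]
r2 m[X10→φ10] = [F, T]
r2 m[X9→φ5] = [T, T]
r2 m[X8→φ4] = [F, T]
r2 m[X8→φ8] = [T, T]
r2 m[X5→φ3] = [T, T]
r2 m[X0→φ1] = [T, T]
r2 m[X0→φ2] = [F, T]
r2 m[X4→φ2] = [T, T]
r2 m[X4→φ4] = [T, T]
r3 m[φ0→X13] = [T, T]
r3 m[φ0→X11] = [F, T]
r3 m[φ1→X11] = [F, T]
r3 m[φ1→X0] = [F, T]
r3 m[φ2→X0] = [T, T]
r3 m[φ2→X4] = [T, T]
r3 m[φ3→X11] = [T, T]
r3 m[φ3→X10] = [T, T]
r3 m[φ3→X5] = [T, T]
r3 m[φ4→X8] = [T, T]
r3 m[φ4→X4] = [T, T]
r3 m[φ5→X11] = [T, T]
r3 m[φ5→X9] = [F, T]
r3 m[φ6→X10] = [F, T]
r3 m[φ7→X11] = [T, T]
r3 m[φ8→X8] = [F, T]
r3 m[φ9→X11] = [F, T]
r3 m[φ10→X10] = [T, T]
r3 m[φ11→X13] = [T, F]
r3 m[X13→φ0] = [T, F]
r3 m[X13→φ11] = [T, T]
r3 m[X11→φ0] = [F, T]
r3 m[X11→φ1] = [F, T]
r3 m[X11→φ3] = [F, T]
r3 m[X11→φ5] = [F, T]
r3 m[X11→φ7] = [F, T]
r3 m[X11→φ9] = [F, T]
r3 m[X10→φ3] = [F, T]
r3 m[X10→φ6] = [T, T]
r3 m[X10→φ10] = [F, T]
r3 m[X9→φ5] = [T, T]
r3 m[X8→φ4] = [F, T]
r3 m[X8→φ8] = [T, T]
r3 m[X5→φ3] = [T, T]
r3 m[X0→φ1] = [T, T]
r3 m[X0→φ2] = [F, T]
r3 m[X4→φ2] = [T, T]
r3 m[X4→φ4] = [T, T]
fixed point reached at round 3
b[X10] = ⊗ incoming = [F, T]

b[X10] = [F, T]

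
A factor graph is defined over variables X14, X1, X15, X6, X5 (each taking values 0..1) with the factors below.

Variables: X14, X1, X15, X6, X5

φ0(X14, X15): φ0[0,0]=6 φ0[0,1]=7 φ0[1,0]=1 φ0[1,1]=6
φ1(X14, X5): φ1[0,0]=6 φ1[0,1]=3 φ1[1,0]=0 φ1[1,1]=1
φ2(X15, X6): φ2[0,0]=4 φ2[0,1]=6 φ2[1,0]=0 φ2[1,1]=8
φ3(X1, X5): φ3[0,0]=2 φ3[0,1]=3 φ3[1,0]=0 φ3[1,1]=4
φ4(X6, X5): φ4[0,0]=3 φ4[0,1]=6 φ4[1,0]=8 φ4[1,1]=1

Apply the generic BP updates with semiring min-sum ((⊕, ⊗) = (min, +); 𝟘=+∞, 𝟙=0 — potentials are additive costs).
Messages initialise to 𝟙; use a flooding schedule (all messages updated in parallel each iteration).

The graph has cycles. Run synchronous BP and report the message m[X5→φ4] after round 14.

init: all messages = 𝟙 over 2 values
r1 m[φ0→X14] = [6, 1]
r1 m[φ0→X15] = [1, 6]
r1 m[φ1→X14] = [3, 0]
r1 m[φ1→X5] = [0, 1]
r1 m[φ2→X15] = [4, 0]
r1 m[φ2→X6] = [0, 6]
r1 m[φ3→X1] = [2, 0]
r1 m[φ3→X5] = [0, 3]
r1 m[φ4→X6] = [3, 1]
r1 m[φ4→X5] = [3, 1]
r1 m[X14→φ0] = [0, 0]
r1 m[X14→φ1] = [0, 0]
r1 m[X1→φ3] = [0, 0]
r1 m[X15→φ0] = [0, 0]
r1 m[X15→φ2] = [0, 0]
r1 m[X6→φ2] = [0, 0]
r1 m[X6→φ4] = [0, 0]
r1 m[X5→φ1] = [0, 0]
r1 m[X5→φ3] = [0, 0]
r1 m[X5→φ4] = [0, 0]
r2 m[φ0→X14] = [6, 1]
r2 m[φ0→X15] = [1, 6]
r2 m[φ1→X14] = [3, 0]
r2 m[φ1→X5] = [0, 1]
r2 m[φ2→X15] = [4, 0]
r2 m[φ2→X6] = [0, 6]
r2 m[φ3→X1] = [2, 0]
r2 m[φ3→X5] = [0, 3]
r2 m[φ4→X6] = [3, 1]
r2 m[φ4→X5] = [3, 1]
r2 m[X14→φ0] = [3, 0]
r2 m[X14→φ1] = [6, 1]
r2 m[X1→φ3] = [0, 0]
r2 m[X15→φ0] = [4, 0]
r2 m[X15→φ2] = [1, 6]
r2 m[X6→φ2] = [3, 1]
r2 m[X6→φ4] = [0, 6]
r2 m[X5→φ1] = [3, 4]
r2 m[X5→φ3] = [3, 2]
r2 m[X5→φ4] = [0, 4]
r3 m[φ0→X14] = [7, 5]
r3 m[φ0→X15] = [1, 6]
r3 m[φ1→X14] = [7, 3]
r3 m[φ1→X5] = [1, 2]
r3 m[φ2→X15] = [7, 3]
r3 m[φ2→X6] = [5, 7]
r3 m[φ3→X1] = [5, 3]
r3 m[φ3→X5] = [0, 3]
r3 m[φ4→X6] = [3, 5]
r3 m[φ4→X5] = [3, 6]
r3 m[X14→φ0] = [3, 0]
r3 m[X14→φ1] = [6, 1]
r3 m[X1→φ3] = [0, 0]
r3 m[X15→φ0] = [4, 0]
r3 m[X15→φ2] = [1, 6]
r3 m[X6→φ2] = [3, 1]
r3 m[X6→φ4] = [0, 6]
r3 m[X5→φ1] = [3, 4]
r3 m[X5→φ3] = [3, 2]
r3 m[X5→φ4] = [0, 4]
r4 m[φ0→X14] = [7, 5]
r4 m[φ0→X15] = [1, 6]
r4 m[φ1→X14] = [7, 3]
r4 m[φ1→X5] = [1, 2]
r4 m[φ2→X15] = [7, 3]
r4 m[φ2→X6] = [5, 7]
r4 m[φ3→X1] = [5, 3]
r4 m[φ3→X5] = [0, 3]
r4 m[φ4→X6] = [3, 5]
r4 m[φ4→X5] = [3, 6]
r4 m[X14→φ0] = [7, 3]
r4 m[X14→φ1] = [7, 5]
r4 m[X1→φ3] = [0, 0]
r4 m[X15→φ0] = [7, 3]
r4 m[X15→φ2] = [1, 6]
r4 m[X6→φ2] = [3, 5]
r4 m[X6→φ4] = [5, 7]
r4 m[X5→φ1] = [3, 9]
r4 m[X5→φ3] = [4, 8]
r4 m[X5→φ4] = [1, 5]
r5 m[φ0→X14] = [10, 8]
r5 m[φ0→X15] = [4, 9]
r5 m[φ1→X14] = [9, 3]
r5 m[φ1→X5] = [5, 6]
r5 m[φ2→X15] = [7, 3]
r5 m[φ2→X6] = [5, 7]
r5 m[φ3→X1] = [6, 4]
r5 m[φ3→X5] = [0, 3]
r5 m[φ4→X6] = [4, 6]
r5 m[φ4→X5] = [8, 8]
r5 m[X14→φ0] = [7, 3]
r5 m[X14→φ1] = [7, 5]
r5 m[X1→φ3] = [0, 0]
r5 m[X15→φ0] = [7, 3]
r5 m[X15→φ2] = [1, 6]
r5 m[X6→φ2] = [3, 5]
r5 m[X6→φ4] = [5, 7]
r5 m[X5→φ1] = [3, 9]
r5 m[X5→φ3] = [4, 8]
r5 m[X5→φ4] = [1, 5]
r6 m[φ0→X14] = [10, 8]
r6 m[φ0→X15] = [4, 9]
r6 m[φ1→X14] = [9, 3]
r6 m[φ1→X5] = [5, 6]
r6 m[φ2→X15] = [7, 3]
r6 m[φ2→X6] = [5, 7]
r6 m[φ3→X1] = [6, 4]
r6 m[φ3→X5] = [0, 3]
r6 m[φ4→X6] = [4, 6]
r6 m[φ4→X5] = [8, 8]
r6 m[X14→φ0] = [9, 3]
r6 m[X14→φ1] = [10, 8]
r6 m[X1→φ3] = [0, 0]
r6 m[X15→φ0] = [7, 3]
r6 m[X15→φ2] = [4, 9]
r6 m[X6→φ2] = [4, 6]
r6 m[X6→φ4] = [5, 7]
r6 m[X5→φ1] = [8, 11]
r6 m[X5→φ3] = [13, 14]
r6 m[X5→φ4] = [5, 9]
r7 m[φ0→X14] = [10, 8]
r7 m[φ0→X15] = [4, 9]
r7 m[φ1→X14] = [14, 8]
r7 m[φ1→X5] = [8, 9]
r7 m[φ2→X15] = [8, 4]
r7 m[φ2→X6] = [8, 10]
r7 m[φ3→X1] = [15, 13]
r7 m[φ3→X5] = [0, 3]
r7 m[φ4→X6] = [8, 10]
r7 m[φ4→X5] = [8, 8]
r7 m[X14→φ0] = [9, 3]
r7 m[X14→φ1] = [10, 8]
r7 m[X1→φ3] = [0, 0]
r7 m[X15→φ0] = [7, 3]
r7 m[X15→φ2] = [4, 9]
r7 m[X6→φ2] = [4, 6]
r7 m[X6→φ4] = [5, 7]
r7 m[X5→φ1] = [8, 11]
r7 m[X5→φ3] = [13, 14]
r7 m[X5→φ4] = [5, 9]
r8 m[φ0→X14] = [10, 8]
r8 m[φ0→X15] = [4, 9]
r8 m[φ1→X14] = [14, 8]
r8 m[φ1→X5] = [8, 9]
r8 m[φ2→X15] = [8, 4]
r8 m[φ2→X6] = [8, 10]
r8 m[φ3→X1] = [15, 13]
r8 m[φ3→X5] = [0, 3]
r8 m[φ4→X6] = [8, 10]
r8 m[φ4→X5] = [8, 8]
r8 m[X14→φ0] = [14, 8]
r8 m[X14→φ1] = [10, 8]
r8 m[X1→φ3] = [0, 0]
r8 m[X15→φ0] = [8, 4]
r8 m[X15→φ2] = [4, 9]
r8 m[X6→φ2] = [8, 10]
r8 m[X6→φ4] = [8, 10]
r8 m[X5→φ1] = [8, 11]
r8 m[X5→φ3] = [16, 17]
r8 m[X5→φ4] = [8, 12]
r9 m[φ0→X14] = [11, 9]
r9 m[φ0→X15] = [9, 14]
r9 m[φ1→X14] = [14, 8]
r9 m[φ1→X5] = [8, 9]
r9 m[φ2→X15] = [12, 8]
r9 m[φ2→X6] = [8, 10]
r9 m[φ3→X1] = [18, 16]
r9 m[φ3→X5] = [0, 3]
r9 m[φ4→X6] = [11, 13]
r9 m[φ4→X5] = [11, 11]
r9 m[X14→φ0] = [14, 8]
r9 m[X14→φ1] = [10, 8]
r9 m[X1→φ3] = [0, 0]
r9 m[X15→φ0] = [8, 4]
r9 m[X15→φ2] = [4, 9]
r9 m[X6→φ2] = [8, 10]
r9 m[X6→φ4] = [8, 10]
r9 m[X5→φ1] = [8, 11]
r9 m[X5→φ3] = [16, 17]
r9 m[X5→φ4] = [8, 12]
r10 m[φ0→X14] = [11, 9]
r10 m[φ0→X15] = [9, 14]
r10 m[φ1→X14] = [14, 8]
r10 m[φ1→X5] = [8, 9]
r10 m[φ2→X15] = [12, 8]
r10 m[φ2→X6] = [8, 10]
r10 m[φ3→X1] = [18, 16]
r10 m[φ3→X5] = [0, 3]
r10 m[φ4→X6] = [11, 13]
r10 m[φ4→X5] = [11, 11]
r10 m[X14→φ0] = [14, 8]
r10 m[X14→φ1] = [11, 9]
r10 m[X1→φ3] = [0, 0]
r10 m[X15→φ0] = [12, 8]
r10 m[X15→φ2] = [9, 14]
r10 m[X6→φ2] = [11, 13]
r10 m[X6→φ4] = [8, 10]
r10 m[X5→φ1] = [11, 14]
r10 m[X5→φ3] = [19, 20]
r10 m[X5→φ4] = [8, 12]
r11 m[φ0→X14] = [15, 13]
r11 m[φ0→X15] = [9, 14]
r11 m[φ1→X14] = [17, 11]
r11 m[φ1→X5] = [9, 10]
r11 m[φ2→X15] = [15, 11]
r11 m[φ2→X6] = [13, 15]
r11 m[φ3→X1] = [21, 19]
r11 m[φ3→X5] = [0, 3]
r11 m[φ4→X6] = [11, 13]
r11 m[φ4→X5] = [11, 11]
r11 m[X14→φ0] = [14, 8]
r11 m[X14→φ1] = [11, 9]
r11 m[X1→φ3] = [0, 0]
r11 m[X15→φ0] = [12, 8]
r11 m[X15→φ2] = [9, 14]
r11 m[X6→φ2] = [11, 13]
r11 m[X6→φ4] = [8, 10]
r11 m[X5→φ1] = [11, 14]
r11 m[X5→φ3] = [19, 20]
r11 m[X5→φ4] = [8, 12]
r12 m[φ0→X14] = [15, 13]
r12 m[φ0→X15] = [9, 14]
r12 m[φ1→X14] = [17, 11]
r12 m[φ1→X5] = [9, 10]
r12 m[φ2→X15] = [15, 11]
r12 m[φ2→X6] = [13, 15]
r12 m[φ3→X1] = [21, 19]
r12 m[φ3→X5] = [0, 3]
r12 m[φ4→X6] = [11, 13]
r12 m[φ4→X5] = [11, 11]
r12 m[X14→φ0] = [17, 11]
r12 m[X14→φ1] = [15, 13]
r12 m[X1→φ3] = [0, 0]
r12 m[X15→φ0] = [15, 11]
r12 m[X15→φ2] = [9, 14]
r12 m[X6→φ2] = [11, 13]
r12 m[X6→φ4] = [13, 15]
r12 m[X5→φ1] = [11, 14]
r12 m[X5→φ3] = [20, 21]
r12 m[X5→φ4] = [9, 13]
r13 m[φ0→X14] = [18, 16]
r13 m[φ0→X15] = [12, 17]
r13 m[φ1→X14] = [17, 11]
r13 m[φ1→X5] = [13, 14]
r13 m[φ2→X15] = [15, 11]
r13 m[φ2→X6] = [13, 15]
r13 m[φ3→X1] = [22, 20]
r13 m[φ3→X5] = [0, 3]
r13 m[φ4→X6] = [12, 14]
r13 m[φ4→X5] = [16, 16]
r13 m[X14→φ0] = [17, 11]
r13 m[X14→φ1] = [15, 13]
r13 m[X1→φ3] = [0, 0]
r13 m[X15→φ0] = [15, 11]
r13 m[X15→φ2] = [9, 14]
r13 m[X6→φ2] = [11, 13]
r13 m[X6→φ4] = [13, 15]
r13 m[X5→φ1] = [11, 14]
r13 m[X5→φ3] = [20, 21]
r13 m[X5→φ4] = [9, 13]
r14 m[φ0→X14] = [18, 16]
r14 m[φ0→X15] = [12, 17]
r14 m[φ1→X14] = [17, 11]
r14 m[φ1→X5] = [13, 14]
r14 m[φ2→X15] = [15, 11]
r14 m[φ2→X6] = [13, 15]
r14 m[φ3→X1] = [22, 20]
r14 m[φ3→X5] = [0, 3]
r14 m[φ4→X6] = [12, 14]
r14 m[φ4→X5] = [16, 16]
r14 m[X14→φ0] = [17, 11]
r14 m[X14→φ1] = [18, 16]
r14 m[X1→φ3] = [0, 0]
r14 m[X15→φ0] = [15, 11]
r14 m[X15→φ2] = [12, 17]
r14 m[X6→φ2] = [12, 14]
r14 m[X6→φ4] = [13, 15]
r14 m[X5→φ1] = [16, 19]
r14 m[X5→φ3] = [29, 30]
r14 m[X5→φ4] = [13, 17]

message @ round 14 = [13, 17]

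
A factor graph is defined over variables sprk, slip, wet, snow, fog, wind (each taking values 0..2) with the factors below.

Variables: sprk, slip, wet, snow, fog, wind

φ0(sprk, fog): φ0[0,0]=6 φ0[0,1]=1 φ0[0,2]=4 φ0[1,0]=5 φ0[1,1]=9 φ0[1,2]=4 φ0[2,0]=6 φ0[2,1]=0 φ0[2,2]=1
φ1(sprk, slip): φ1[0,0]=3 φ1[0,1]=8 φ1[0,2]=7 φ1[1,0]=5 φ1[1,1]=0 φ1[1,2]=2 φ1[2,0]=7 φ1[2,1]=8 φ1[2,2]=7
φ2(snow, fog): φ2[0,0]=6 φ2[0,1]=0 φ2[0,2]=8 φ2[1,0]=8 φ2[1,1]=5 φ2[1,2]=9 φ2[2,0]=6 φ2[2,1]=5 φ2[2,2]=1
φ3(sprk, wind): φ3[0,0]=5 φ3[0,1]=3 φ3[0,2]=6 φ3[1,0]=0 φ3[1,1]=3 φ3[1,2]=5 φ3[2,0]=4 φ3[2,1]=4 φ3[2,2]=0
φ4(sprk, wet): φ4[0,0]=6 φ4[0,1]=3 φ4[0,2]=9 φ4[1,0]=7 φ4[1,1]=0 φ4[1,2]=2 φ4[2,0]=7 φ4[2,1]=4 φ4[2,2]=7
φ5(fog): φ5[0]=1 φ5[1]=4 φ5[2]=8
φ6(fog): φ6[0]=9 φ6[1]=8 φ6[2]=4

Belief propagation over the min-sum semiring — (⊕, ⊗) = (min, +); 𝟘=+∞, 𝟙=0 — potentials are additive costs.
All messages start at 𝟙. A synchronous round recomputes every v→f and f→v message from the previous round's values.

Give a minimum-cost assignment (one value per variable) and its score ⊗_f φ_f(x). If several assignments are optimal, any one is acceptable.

init: all messages = 𝟙 over 3 values
r1 m[φ0→sprk] = [1, 4, 0]
r1 m[φ0→fog] = [5, 0, 1]
r1 m[φ1→sprk] = [3, 0, 7]
r1 m[φ1→slip] = [3, 0, 2]
r1 m[φ2→snow] = [0, 5, 1]
r1 m[φ2→fog] = [6, 0, 1]
r1 m[φ3→sprk] = [3, 0, 0]
r1 m[φ3→wind] = [0, 3, 0]
r1 m[φ4→sprk] = [3, 0, 4]
r1 m[φ4→wet] = [6, 0, 2]
r1 m[φ5→fog] = [1, 4, 8]
r1 m[φ6→fog] = [9, 8, 4]
r1 m[sprk→φ0] = [0, 0, 0]
r1 m[sprk→φ1] = [0, 0, 0]
r1 m[sprk→φ3] = [0, 0, 0]
r1 m[sprk→φ4] = [0, 0, 0]
r1 m[slip→φ1] = [0, 0, 0]
r1 m[wet→φ4] = [0, 0, 0]
r1 m[snow→φ2] = [0, 0, 0]
r1 m[fog→φ0] = [0, 0, 0]
r1 m[fog→φ2] = [0, 0, 0]
r1 m[fog→φ5] = [0, 0, 0]
r1 m[fog→φ6] = [0, 0, 0]
r1 m[wind→φ3] = [0, 0, 0]
r2 m[φ0→sprk] = [1, 4, 0]
r2 m[φ0→fog] = [5, 0, 1]
r2 m[φ1→sprk] = [3, 0, 7]
r2 m[φ1→slip] = [3, 0, 2]
r2 m[φ2→snow] = [0, 5, 1]
r2 m[φ2→fog] = [6, 0, 1]
r2 m[φ3→sprk] = [3, 0, 0]
r2 m[φ3→wind] = [0, 3, 0]
r2 m[φ4→sprk] = [3, 0, 4]
r2 m[φ4→wet] = [6, 0, 2]
r2 m[φ5→fog] = [1, 4, 8]
r2 m[φ6→fog] = [9, 8, 4]
r2 m[sprk→φ0] = [9, 0, 11]
r2 m[sprk→φ1] = [7, 4, 4]
r2 m[sprk→φ3] = [7, 4, 11]
r2 m[sprk→φ4] = [7, 4, 7]
r2 m[slip→φ1] = [0, 0, 0]
r2 m[wet→φ4] = [0, 0, 0]
r2 m[snow→φ2] = [0, 0, 0]
r2 m[fog→φ0] = [16, 12, 13]
r2 m[fog→φ2] = [15, 12, 13]
r2 m[fog→φ5] = [20, 8, 6]
r2 m[fog→φ6] = [12, 4, 10]
r2 m[wind→φ3] = [0, 0, 0]
r3 m[φ0→sprk] = [13, 17, 12]
r3 m[φ0→fog] = [5, 9, 4]
r3 m[φ1→sprk] = [3, 0, 7]
r3 m[φ1→slip] = [9, 4, 6]
r3 m[φ2→snow] = [12, 17, 14]
r3 m[φ2→fog] = [6, 0, 1]
r3 m[φ3→sprk] = [3, 0, 0]
r3 m[φ3→wind] = [4, 7, 9]
r3 m[φ4→sprk] = [3, 0, 4]
r3 m[φ4→wet] = [11, 4, 6]
r3 m[φ5→fog] = [1, 4, 8]
r3 m[φ6→fog] = [9, 8, 4]
r3 m[sprk→φ0] = [9, 0, 11]
r3 m[sprk→φ1] = [7, 4, 4]
r3 m[sprk→φ3] = [7, 4, 11]
r3 m[sprk→φ4] = [7, 4, 7]
r3 m[slip→φ1] = [0, 0, 0]
r3 m[wet→φ4] = [0, 0, 0]
r3 m[snow→φ2] = [0, 0, 0]
r3 m[fog→φ0] = [16, 12, 13]
r3 m[fog→φ2] = [15, 12, 13]
r3 m[fog→φ5] = [20, 8, 6]
r3 m[fog→φ6] = [12, 4, 10]
r3 m[wind→φ3] = [0, 0, 0]
r4 m[φ0→sprk] = [13, 17, 12]
r4 m[φ0→fog] = [5, 9, 4]
r4 m[φ1→sprk] = [3, 0, 7]
r4 m[φ1→slip] = [9, 4, 6]
r4 m[φ2→snow] = [12, 17, 14]
r4 m[φ2→fog] = [6, 0, 1]
r4 m[φ3→sprk] = [3, 0, 0]
r4 m[φ3→wind] = [4, 7, 9]
r4 m[φ4→sprk] = [3, 0, 4]
r4 m[φ4→wet] = [11, 4, 6]
r4 m[φ5→fog] = [1, 4, 8]
r4 m[φ6→fog] = [9, 8, 4]
r4 m[sprk→φ0] = [9, 0, 11]
r4 m[sprk→φ1] = [19, 17, 16]
r4 m[sprk→φ3] = [19, 17, 23]
r4 m[sprk→φ4] = [19, 17, 19]
r4 m[slip→φ1] = [0, 0, 0]
r4 m[wet→φ4] = [0, 0, 0]
r4 m[snow→φ2] = [0, 0, 0]
r4 m[fog→φ0] = [16, 12, 13]
r4 m[fog→φ2] = [15, 21, 16]
r4 m[fog→φ5] = [20, 17, 9]
r4 m[fog→φ6] = [12, 13, 13]
r4 m[wind→φ3] = [0, 0, 0]
r5 m[φ0→sprk] = [13, 17, 12]
r5 m[φ0→fog] = [5, 9, 4]
r5 m[φ1→sprk] = [3, 0, 7]
r5 m[φ1→slip] = [22, 17, 19]
r5 m[φ2→snow] = [21, 23, 17]
r5 m[φ2→fog] = [6, 0, 1]
r5 m[φ3→sprk] = [3, 0, 0]
r5 m[φ3→wind] = [17, 20, 22]
r5 m[φ4→sprk] = [3, 0, 4]
r5 m[φ4→wet] = [24, 17, 19]
r5 m[φ5→fog] = [1, 4, 8]
r5 m[φ6→fog] = [9, 8, 4]
r5 m[sprk→φ0] = [9, 0, 11]
r5 m[sprk→φ1] = [19, 17, 16]
r5 m[sprk→φ3] = [19, 17, 23]
r5 m[sprk→φ4] = [19, 17, 19]
r5 m[slip→φ1] = [0, 0, 0]
r5 m[wet→φ4] = [0, 0, 0]
r5 m[snow→φ2] = [0, 0, 0]
r5 m[fog→φ0] = [16, 12, 13]
r5 m[fog→φ2] = [15, 21, 16]
r5 m[fog→φ5] = [20, 17, 9]
r5 m[fog→φ6] = [12, 13, 13]
r5 m[wind→φ3] = [0, 0, 0]
r6 m[φ0→sprk] = [13, 17, 12]
r6 m[φ0→fog] = [5, 9, 4]
r6 m[φ1→sprk] = [3, 0, 7]
r6 m[φ1→slip] = [22, 17, 19]
r6 m[φ2→snow] = [21, 23, 17]
r6 m[φ2→fog] = [6, 0, 1]
r6 m[φ3→sprk] = [3, 0, 0]
r6 m[φ3→wind] = [17, 20, 22]
r6 m[φ4→sprk] = [3, 0, 4]
r6 m[φ4→wet] = [24, 17, 19]
r6 m[φ5→fog] = [1, 4, 8]
r6 m[φ6→fog] = [9, 8, 4]
r6 m[sprk→φ0] = [9, 0, 11]
r6 m[sprk→φ1] = [19, 17, 16]
r6 m[sprk→φ3] = [19, 17, 23]
r6 m[sprk→φ4] = [19, 17, 19]
r6 m[slip→φ1] = [0, 0, 0]
r6 m[wet→φ4] = [0, 0, 0]
r6 m[snow→φ2] = [0, 0, 0]
r6 m[fog→φ0] = [16, 12, 13]
r6 m[fog→φ2] = [15, 21, 16]
r6 m[fog→φ5] = [20, 17, 9]
r6 m[fog→φ6] = [12, 13, 13]
r6 m[wind→φ3] = [0, 0, 0]
fixed point reached at round 6
traceback from sprk: (sprk=1, slip=1, wet=1, snow=2, fog=2, wind=0), score=17

assignment: (sprk=1, slip=1, wet=1, snow=2, fog=2, wind=0); score = 17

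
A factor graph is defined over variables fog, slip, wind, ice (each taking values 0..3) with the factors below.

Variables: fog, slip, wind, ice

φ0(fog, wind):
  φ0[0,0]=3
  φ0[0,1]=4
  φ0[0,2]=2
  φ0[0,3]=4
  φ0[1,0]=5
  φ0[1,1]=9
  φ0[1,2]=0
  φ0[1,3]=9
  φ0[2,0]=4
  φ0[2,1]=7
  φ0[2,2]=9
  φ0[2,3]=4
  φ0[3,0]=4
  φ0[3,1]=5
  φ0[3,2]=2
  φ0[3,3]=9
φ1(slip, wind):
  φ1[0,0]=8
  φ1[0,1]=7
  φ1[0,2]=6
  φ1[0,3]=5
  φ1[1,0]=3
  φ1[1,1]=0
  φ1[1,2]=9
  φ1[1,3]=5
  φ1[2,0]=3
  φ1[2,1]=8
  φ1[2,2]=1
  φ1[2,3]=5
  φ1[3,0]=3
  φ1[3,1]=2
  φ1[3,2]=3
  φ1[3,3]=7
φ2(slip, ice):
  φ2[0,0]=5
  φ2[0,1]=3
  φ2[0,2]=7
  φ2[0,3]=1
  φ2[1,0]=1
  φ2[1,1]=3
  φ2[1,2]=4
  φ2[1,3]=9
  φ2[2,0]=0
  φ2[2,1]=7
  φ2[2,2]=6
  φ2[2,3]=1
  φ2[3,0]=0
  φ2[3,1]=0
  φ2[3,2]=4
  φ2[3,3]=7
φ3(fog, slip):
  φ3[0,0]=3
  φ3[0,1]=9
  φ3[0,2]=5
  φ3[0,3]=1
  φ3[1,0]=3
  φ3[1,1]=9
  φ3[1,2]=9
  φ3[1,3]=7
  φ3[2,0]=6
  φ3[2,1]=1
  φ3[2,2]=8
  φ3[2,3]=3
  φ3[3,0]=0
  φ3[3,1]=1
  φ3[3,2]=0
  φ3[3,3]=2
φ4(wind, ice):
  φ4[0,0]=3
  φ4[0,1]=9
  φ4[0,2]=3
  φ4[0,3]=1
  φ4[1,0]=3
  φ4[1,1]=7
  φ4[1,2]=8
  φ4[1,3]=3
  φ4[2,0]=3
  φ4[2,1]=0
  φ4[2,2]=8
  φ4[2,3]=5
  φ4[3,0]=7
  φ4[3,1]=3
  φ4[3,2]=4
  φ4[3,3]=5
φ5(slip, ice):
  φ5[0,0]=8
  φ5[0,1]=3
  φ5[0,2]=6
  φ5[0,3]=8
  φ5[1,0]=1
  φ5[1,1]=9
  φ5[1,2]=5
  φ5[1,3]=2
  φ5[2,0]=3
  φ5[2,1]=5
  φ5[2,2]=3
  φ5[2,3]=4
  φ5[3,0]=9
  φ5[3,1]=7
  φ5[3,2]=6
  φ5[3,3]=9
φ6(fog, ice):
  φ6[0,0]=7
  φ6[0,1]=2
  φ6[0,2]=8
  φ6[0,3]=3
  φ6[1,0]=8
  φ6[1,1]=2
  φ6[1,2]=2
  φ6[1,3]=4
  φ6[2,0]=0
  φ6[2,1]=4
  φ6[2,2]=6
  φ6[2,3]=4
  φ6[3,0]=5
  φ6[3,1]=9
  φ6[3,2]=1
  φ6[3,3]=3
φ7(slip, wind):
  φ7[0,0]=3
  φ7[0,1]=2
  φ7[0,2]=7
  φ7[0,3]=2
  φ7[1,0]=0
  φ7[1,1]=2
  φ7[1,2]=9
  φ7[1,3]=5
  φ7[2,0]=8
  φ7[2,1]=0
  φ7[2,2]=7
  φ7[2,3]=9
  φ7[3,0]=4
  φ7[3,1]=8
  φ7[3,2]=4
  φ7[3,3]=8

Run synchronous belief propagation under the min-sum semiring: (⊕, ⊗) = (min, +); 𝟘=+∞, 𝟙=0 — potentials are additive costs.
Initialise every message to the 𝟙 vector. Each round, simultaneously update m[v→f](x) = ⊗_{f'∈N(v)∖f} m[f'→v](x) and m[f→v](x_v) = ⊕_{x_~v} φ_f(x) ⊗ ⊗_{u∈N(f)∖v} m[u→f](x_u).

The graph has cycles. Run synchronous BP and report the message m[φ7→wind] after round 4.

init: all messages = 𝟙 over 4 values
r1 m[φ0→fog] = [2, 0, 4, 2]
r1 m[φ0→wind] = [3, 4, 0, 4]
r1 m[φ1→slip] = [5, 0, 1, 2]
r1 m[φ1→wind] = [3, 0, 1, 5]
r1 m[φ2→slip] = [1, 1, 0, 0]
r1 m[φ2→ice] = [0, 0, 4, 1]
r1 m[φ3→fog] = [1, 3, 1, 0]
r1 m[φ3→slip] = [0, 1, 0, 1]
r1 m[φ4→wind] = [1, 3, 0, 3]
r1 m[φ4→ice] = [3, 0, 3, 1]
r1 m[φ5→slip] = [3, 1, 3, 6]
r1 m[φ5→ice] = [1, 3, 3, 2]
r1 m[φ6→fog] = [2, 2, 0, 1]
r1 m[φ6→ice] = [0, 2, 1, 3]
r1 m[φ7→slip] = [2, 0, 0, 4]
r1 m[φ7→wind] = [0, 0, 4, 2]
r1 m[fog→φ0] = [0, 0, 0, 0]
r1 m[fog→φ3] = [0, 0, 0, 0]
r1 m[fog→φ6] = [0, 0, 0, 0]
r1 m[slip→φ1] = [0, 0, 0, 0]
r1 m[slip→φ2] = [0, 0, 0, 0]
r1 m[slip→φ3] = [0, 0, 0, 0]
r1 m[slip→φ5] = [0, 0, 0, 0]
r1 m[slip→φ7] = [0, 0, 0, 0]
r1 m[wind→φ0] = [0, 0, 0, 0]
r1 m[wind→φ1] = [0, 0, 0, 0]
r1 m[wind→φ4] = [0, 0, 0, 0]
r1 m[wind→φ7] = [0, 0, 0, 0]
r1 m[ice→φ2] = [0, 0, 0, 0]
r1 m[ice→φ4] = [0, 0, 0, 0]
r1 m[ice→φ5] = [0, 0, 0, 0]
r1 m[ice→φ6] = [0, 0, 0, 0]
r2 m[φ0→fog] = [2, 0, 4, 2]
r2 m[φ0→wind] = [3, 4, 0, 4]
r2 m[φ1→slip] = [5, 0, 1, 2]
r2 m[φ1→wind] = [3, 0, 1, 5]
r2 m[φ2→slip] = [1, 1, 0, 0]
r2 m[φ2→ice] = [0, 0, 4, 1]
r2 m[φ3→fog] = [1, 3, 1, 0]
r2 m[φ3→slip] = [0, 1, 0, 1]
r2 m[φ4→wind] = [1, 3, 0, 3]
r2 m[φ4→ice] = [3, 0, 3, 1]
r2 m[φ5→slip] = [3, 1, 3, 6]
r2 m[φ5→ice] = [1, 3, 3, 2]
r2 m[φ6→fog] = [2, 2, 0, 1]
r2 m[φ6→ice] = [0, 2, 1, 3]
r2 m[φ7→slip] = [2, 0, 0, 4]
r2 m[φ7→wind] = [0, 0, 4, 2]
r2 m[fog→φ0] = [3, 5, 1, 1]
r2 m[fog→φ3] = [4, 2, 4, 3]
r2 m[fog→φ6] = [3, 3, 5, 2]
r2 m[slip→φ1] = [6, 3, 3, 11]
r2 m[slip→φ2] = [10, 2, 4, 13]
r2 m[slip→φ3] = [11, 2, 4, 12]
r2 m[slip→φ5] = [8, 2, 1, 7]
r2 m[slip→φ7] = [9, 3, 4, 9]
r2 m[wind→φ0] = [4, 3, 5, 10]
r2 m[wind→φ1] = [4, 7, 4, 9]
r2 m[wind→φ4] = [6, 4, 5, 11]
r2 m[wind→φ7] = [7, 7, 1, 12]
r2 m[ice→φ2] = [4, 5, 7, 6]
r2 m[ice→φ4] = [1, 5, 8, 6]
r2 m[ice→φ5] = [3, 2, 8, 5]
r2 m[ice→φ6] = [4, 3, 10, 4]
r3 m[φ0→fog] = [7, 5, 8, 7]
r3 m[φ0→wind] = [5, 6, 3, 5]
r3 m[φ1→slip] = [10, 7, 5, 7]
r3 m[φ1→wind] = [6, 3, 4, 8]
r3 m[φ2→slip] = [7, 5, 4, 4]
r3 m[φ2→ice] = [3, 5, 6, 5]
r3 m[φ3→fog] = [9, 11, 3, 3]
r3 m[φ3→slip] = [3, 4, 3, 5]
r3 m[φ4→wind] = [4, 4, 4, 8]
r3 m[φ4→ice] = [7, 5, 9, 7]
r3 m[φ5→slip] = [5, 4, 6, 9]
r3 m[φ5→ice] = [3, 6, 4, 4]
r3 m[φ6→fog] = [5, 5, 4, 7]
r3 m[φ6→ice] = [5, 5, 3, 5]
r3 m[φ7→slip] = [8, 7, 7, 5]
r3 m[φ7→wind] = [3, 4, 11, 8]
r3 m[fog→φ0] = [3, 5, 1, 1]
r3 m[fog→φ3] = [4, 2, 4, 3]
r3 m[fog→φ6] = [3, 3, 5, 2]
r3 m[slip→φ1] = [6, 3, 3, 11]
r3 m[slip→φ2] = [10, 2, 4, 13]
r3 m[slip→φ3] = [11, 2, 4, 12]
r3 m[slip→φ5] = [8, 2, 1, 7]
r3 m[slip→φ7] = [9, 3, 4, 9]
r3 m[wind→φ0] = [4, 3, 5, 10]
r3 m[wind→φ1] = [4, 7, 4, 9]
r3 m[wind→φ4] = [6, 4, 5, 11]
r3 m[wind→φ7] = [7, 7, 1, 12]
r3 m[ice→φ2] = [4, 5, 7, 6]
r3 m[ice→φ4] = [1, 5, 8, 6]
r3 m[ice→φ5] = [3, 2, 8, 5]
r3 m[ice→φ6] = [4, 3, 10, 4]
r4 m[φ0→fog] = [7, 5, 8, 7]
r4 m[φ0→wind] = [5, 6, 3, 5]
r4 m[φ1→slip] = [10, 7, 5, 7]
r4 m[φ1→wind] = [6, 3, 4, 8]
r4 m[φ2→slip] = [7, 5, 4, 4]
r4 m[φ2→ice] = [3, 5, 6, 5]
r4 m[φ3→fog] = [9, 11, 3, 3]
r4 m[φ3→slip] = [3, 4, 3, 5]
r4 m[φ4→wind] = [4, 4, 4, 8]
r4 m[φ4→ice] = [7, 5, 9, 7]
r4 m[φ5→slip] = [5, 4, 6, 9]
r4 m[φ5→ice] = [3, 6, 4, 4]
r4 m[φ6→fog] = [5, 5, 4, 7]
r4 m[φ6→ice] = [5, 5, 3, 5]
r4 m[φ7→slip] = [8, 7, 7, 5]
r4 m[φ7→wind] = [3, 4, 11, 8]
r4 m[fog→φ0] = [14, 16, 7, 10]
r4 m[fog→φ3] = [12, 10, 12, 14]
r4 m[fog→φ6] = [16, 16, 11, 10]
r4 m[slip→φ1] = [23, 20, 20, 23]
r4 m[slip→φ2] = [26, 22, 21, 26]
r4 m[slip→φ3] = [30, 23, 22, 25]
r4 m[slip→φ5] = [28, 23, 19, 21]
r4 m[slip→φ7] = [25, 20, 18, 25]
r4 m[wind→φ0] = [13, 11, 19, 24]
r4 m[wind→φ1] = [12, 14, 18, 21]
r4 m[wind→φ4] = [14, 13, 18, 21]
r4 m[wind→φ7] = [15, 13, 11, 21]
r4 m[ice→φ2] = [15, 16, 16, 16]
r4 m[ice→φ4] = [11, 16, 13, 14]
r4 m[ice→φ5] = [15, 15, 18, 17]
r4 m[ice→φ6] = [13, 16, 19, 16]

message @ round 4 = [3, 4, 11, 8]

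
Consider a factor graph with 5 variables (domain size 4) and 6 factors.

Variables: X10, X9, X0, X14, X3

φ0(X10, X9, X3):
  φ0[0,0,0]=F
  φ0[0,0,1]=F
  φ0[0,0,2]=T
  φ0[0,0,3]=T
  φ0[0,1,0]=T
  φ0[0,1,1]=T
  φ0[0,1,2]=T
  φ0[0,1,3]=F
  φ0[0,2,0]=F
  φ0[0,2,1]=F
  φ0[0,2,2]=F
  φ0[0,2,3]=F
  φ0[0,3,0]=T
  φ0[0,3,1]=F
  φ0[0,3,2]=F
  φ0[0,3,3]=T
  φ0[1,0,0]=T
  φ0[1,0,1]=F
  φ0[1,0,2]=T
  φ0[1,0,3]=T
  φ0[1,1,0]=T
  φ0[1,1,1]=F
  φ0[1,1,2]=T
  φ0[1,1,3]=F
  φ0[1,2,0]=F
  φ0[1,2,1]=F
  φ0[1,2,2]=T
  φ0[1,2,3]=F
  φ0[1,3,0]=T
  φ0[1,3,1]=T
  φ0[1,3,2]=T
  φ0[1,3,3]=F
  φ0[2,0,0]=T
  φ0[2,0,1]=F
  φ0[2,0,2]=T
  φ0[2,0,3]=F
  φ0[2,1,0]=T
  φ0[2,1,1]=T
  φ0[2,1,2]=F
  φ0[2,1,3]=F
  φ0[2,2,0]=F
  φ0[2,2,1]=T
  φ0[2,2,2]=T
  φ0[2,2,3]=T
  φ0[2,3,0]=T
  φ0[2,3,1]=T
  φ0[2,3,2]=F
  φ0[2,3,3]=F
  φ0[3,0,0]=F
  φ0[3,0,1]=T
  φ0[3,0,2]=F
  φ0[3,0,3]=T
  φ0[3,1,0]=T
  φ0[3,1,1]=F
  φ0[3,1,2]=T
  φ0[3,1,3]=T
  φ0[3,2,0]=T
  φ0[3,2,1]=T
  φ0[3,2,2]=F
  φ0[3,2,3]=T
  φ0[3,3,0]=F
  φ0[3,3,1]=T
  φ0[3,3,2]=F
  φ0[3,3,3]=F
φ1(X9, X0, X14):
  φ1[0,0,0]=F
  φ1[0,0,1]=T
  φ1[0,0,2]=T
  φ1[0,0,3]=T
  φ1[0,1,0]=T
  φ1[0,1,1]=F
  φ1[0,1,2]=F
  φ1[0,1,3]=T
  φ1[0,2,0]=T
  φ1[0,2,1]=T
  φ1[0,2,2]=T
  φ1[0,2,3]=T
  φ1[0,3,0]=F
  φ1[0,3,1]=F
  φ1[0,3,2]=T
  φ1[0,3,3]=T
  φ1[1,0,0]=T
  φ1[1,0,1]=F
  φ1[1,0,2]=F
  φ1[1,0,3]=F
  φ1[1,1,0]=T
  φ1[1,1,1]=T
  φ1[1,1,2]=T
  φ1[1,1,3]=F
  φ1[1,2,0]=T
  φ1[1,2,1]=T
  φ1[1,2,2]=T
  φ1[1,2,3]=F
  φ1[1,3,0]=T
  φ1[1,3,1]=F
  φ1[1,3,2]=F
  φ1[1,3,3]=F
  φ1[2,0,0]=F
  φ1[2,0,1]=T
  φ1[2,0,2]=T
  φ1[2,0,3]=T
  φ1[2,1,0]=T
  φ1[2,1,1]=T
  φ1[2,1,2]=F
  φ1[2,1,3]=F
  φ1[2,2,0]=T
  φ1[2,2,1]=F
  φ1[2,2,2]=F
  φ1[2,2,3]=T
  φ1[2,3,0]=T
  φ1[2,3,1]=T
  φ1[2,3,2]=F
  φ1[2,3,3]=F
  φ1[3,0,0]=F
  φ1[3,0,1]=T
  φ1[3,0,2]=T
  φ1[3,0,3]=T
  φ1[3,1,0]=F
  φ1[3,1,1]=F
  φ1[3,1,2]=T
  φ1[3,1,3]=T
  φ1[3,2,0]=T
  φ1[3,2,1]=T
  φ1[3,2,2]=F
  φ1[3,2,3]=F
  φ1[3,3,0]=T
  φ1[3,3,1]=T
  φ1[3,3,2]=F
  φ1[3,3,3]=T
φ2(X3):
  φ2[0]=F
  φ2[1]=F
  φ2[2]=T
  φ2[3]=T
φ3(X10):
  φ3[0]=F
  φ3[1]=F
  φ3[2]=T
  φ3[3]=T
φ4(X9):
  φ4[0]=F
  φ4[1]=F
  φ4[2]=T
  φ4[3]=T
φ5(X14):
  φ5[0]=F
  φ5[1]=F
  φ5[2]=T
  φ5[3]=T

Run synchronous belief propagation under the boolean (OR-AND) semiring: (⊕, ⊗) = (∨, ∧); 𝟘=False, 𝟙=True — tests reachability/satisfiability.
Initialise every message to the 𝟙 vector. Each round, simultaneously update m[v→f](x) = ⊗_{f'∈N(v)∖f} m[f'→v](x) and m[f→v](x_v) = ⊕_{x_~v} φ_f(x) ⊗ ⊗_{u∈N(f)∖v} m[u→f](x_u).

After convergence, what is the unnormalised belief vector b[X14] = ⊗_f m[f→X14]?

init: all messages = 𝟙 over 4 values
r1 m[φ0→X10] = [T, T, T, T]
r1 m[φ0→X9] = [T, T, T, T]
r1 m[φ0→X3] = [T, T, T, T]
r1 m[φ1→X9] = [T, T, T, T]
r1 m[φ1→X0] = [T, T, T, T]
r1 m[φ1→X14] = [T, T, T, T]
r1 m[φ2→X3] = [F, F, T, T]
r1 m[φ3→X10] = [F, F, T, T]
r1 m[φ4→X9] = [F, F, T, T]
r1 m[φ5→X14] = [F, F, T, T]
r1 m[X10→φ0] = [T, T, T, T]
r1 m[X10→φ3] = [T, T, T, T]
r1 m[X9→φ0] = [T, T, T, T]
r1 m[X9→φ1] = [T, T, T, T]
r1 m[X9→φ4] = [T, T, T, T]
r1 m[X0→φ1] = [T, T, T, T]
r1 m[X14→φ1] = [T, T, T, T]
r1 m[X14→φ5] = [T, T, T, T]
r1 m[X3→φ0] = [T, T, T, T]
r1 m[X3→φ2] = [T, T, T, T]
r2 m[φ0→X10] = [T, T, T, T]
r2 m[φ0→X9] = [T, T, T, T]
r2 m[φ0→X3] = [T, T, T, T]
r2 m[φ1→X9] = [T, T, T, T]
r2 m[φ1→X0] = [T, T, T, T]
r2 m[φ1→X14] = [T, T, T, T]
r2 m[φ2→X3] = [F, F, T, T]
r2 m[φ3→X10] = [F, F, T, T]
r2 m[φ4→X9] = [F, F, T, T]
r2 m[φ5→X14] = [F, F, T, T]
r2 m[X10→φ0] = [F, F, T, T]
r2 m[X10→φ3] = [T, T, T, T]
r2 m[X9→φ0] = [F, F, T, T]
r2 m[X9→φ1] = [F, F, T, T]
r2 m[X9→φ4] = [T, T, T, T]
r2 m[X0→φ1] = [T, T, T, T]
r2 m[X14→φ1] = [F, F, T, T]
r2 m[X14→φ5] = [T, T, T, T]
r2 m[X3→φ0] = [F, F, T, T]
r2 m[X3→φ2] = [T, T, T, T]
r3 m[φ0→X10] = [T, T, T, T]
r3 m[φ0→X9] = [T, T, T, F]
r3 m[φ0→X3] = [T, T, T, T]
r3 m[φ1→X9] = [T, T, T, T]
r3 m[φ1→X0] = [T, T, T, T]
r3 m[φ1→X14] = [T, T, T, T]
r3 m[φ2→X3] = [F, F, T, T]
r3 m[φ3→X10] = [F, F, T, T]
r3 m[φ4→X9] = [F, F, T, T]
r3 m[φ5→X14] = [F, F, T, T]
r3 m[X10→φ0] = [F, F, T, T]
r3 m[X10→φ3] = [T, T, T, T]
r3 m[X9→φ0] = [F, F, T, T]
r3 m[X9→φ1] = [F, F, T, T]
r3 m[X9→φ4] = [T, T, T, T]
r3 m[X0→φ1] = [T, T, T, T]
r3 m[X14→φ1] = [F, F, T, T]
r3 m[X14→φ5] = [T, T, T, T]
r3 m[X3→φ0] = [F, F, T, T]
r3 m[X3→φ2] = [T, T, T, T]
r4 m[φ0→X10] = [T, T, T, T]
r4 m[φ0→X9] = [T, T, T, F]
r4 m[φ0→X3] = [T, T, T, T]
r4 m[φ1→X9] = [T, T, T, T]
r4 m[φ1→X0] = [T, T, T, T]
r4 m[φ1→X14] = [T, T, T, T]
r4 m[φ2→X3] = [F, F, T, T]
r4 m[φ3→X10] = [F, F, T, T]
r4 m[φ4→X9] = [F, F, T, T]
r4 m[φ5→X14] = [F, F, T, T]
r4 m[X10→φ0] = [F, F, T, T]
r4 m[X10→φ3] = [T, T, T, T]
r4 m[X9→φ0] = [F, F, T, T]
r4 m[X9→φ1] = [F, F, T, F]
r4 m[X9→φ4] = [T, T, T, F]
r4 m[X0→φ1] = [T, T, T, T]
r4 m[X14→φ1] = [F, F, T, T]
r4 m[X14→φ5] = [T, T, T, T]
r4 m[X3→φ0] = [F, F, T, T]
r4 m[X3→φ2] = [T, T, T, T]
r5 m[φ0→X10] = [T, T, T, T]
r5 m[φ0→X9] = [T, T, T, F]
r5 m[φ0→X3] = [T, T, T, T]
r5 m[φ1→X9] = [T, T, T, T]
r5 m[φ1→X0] = [T, F, T, F]
r5 m[φ1→X14] = [T, T, T, T]
r5 m[φ2→X3] = [F, F, T, T]
r5 m[φ3→X10] = [F, F, T, T]
r5 m[φ4→X9] = [F, F, T, T]
r5 m[φ5→X14] = [F, F, T, T]
r5 m[X10→φ0] = [F, F, T, T]
r5 m[X10→φ3] = [T, T, T, T]
r5 m[X9→φ0] = [F, F, T, T]
r5 m[X9→φ1] = [F, F, T, F]
r5 m[X9→φ4] = [T, T, T, F]
r5 m[X0→φ1] = [T, T, T, T]
r5 m[X14→φ1] = [F, F, T, T]
r5 m[X14→φ5] = [T, T, T, T]
r5 m[X3→φ0] = [F, F, T, T]
r5 m[X3→φ2] = [T, T, T, T]
r6 m[φ0→X10] = [T, T, T, T]
r6 m[φ0→X9] = [T, T, T, F]
r6 m[φ0→X3] = [T, T, T, T]
r6 m[φ1→X9] = [T, T, T, T]
r6 m[φ1→X0] = [T, F, T, F]
r6 m[φ1→X14] = [T, T, T, T]
r6 m[φ2→X3] = [F, F, T, T]
r6 m[φ3→X10] = [F, F, T, T]
r6 m[φ4→X9] = [F, F, T, T]
r6 m[φ5→X14] = [F, F, T, T]
r6 m[X10→φ0] = [F, F, T, T]
r6 m[X10→φ3] = [T, T, T, T]
r6 m[X9→φ0] = [F, F, T, T]
r6 m[X9→φ1] = [F, F, T, F]
r6 m[X9→φ4] = [T, T, T, F]
r6 m[X0→φ1] = [T, T, T, T]
r6 m[X14→φ1] = [F, F, T, T]
r6 m[X14→φ5] = [T, T, T, T]
r6 m[X3→φ0] = [F, F, T, T]
r6 m[X3→φ2] = [T, T, T, T]
fixed point reached at round 6
b[X14] = ⊗ incoming = [F, F, T, T]

b[X14] = [F, F, T, T]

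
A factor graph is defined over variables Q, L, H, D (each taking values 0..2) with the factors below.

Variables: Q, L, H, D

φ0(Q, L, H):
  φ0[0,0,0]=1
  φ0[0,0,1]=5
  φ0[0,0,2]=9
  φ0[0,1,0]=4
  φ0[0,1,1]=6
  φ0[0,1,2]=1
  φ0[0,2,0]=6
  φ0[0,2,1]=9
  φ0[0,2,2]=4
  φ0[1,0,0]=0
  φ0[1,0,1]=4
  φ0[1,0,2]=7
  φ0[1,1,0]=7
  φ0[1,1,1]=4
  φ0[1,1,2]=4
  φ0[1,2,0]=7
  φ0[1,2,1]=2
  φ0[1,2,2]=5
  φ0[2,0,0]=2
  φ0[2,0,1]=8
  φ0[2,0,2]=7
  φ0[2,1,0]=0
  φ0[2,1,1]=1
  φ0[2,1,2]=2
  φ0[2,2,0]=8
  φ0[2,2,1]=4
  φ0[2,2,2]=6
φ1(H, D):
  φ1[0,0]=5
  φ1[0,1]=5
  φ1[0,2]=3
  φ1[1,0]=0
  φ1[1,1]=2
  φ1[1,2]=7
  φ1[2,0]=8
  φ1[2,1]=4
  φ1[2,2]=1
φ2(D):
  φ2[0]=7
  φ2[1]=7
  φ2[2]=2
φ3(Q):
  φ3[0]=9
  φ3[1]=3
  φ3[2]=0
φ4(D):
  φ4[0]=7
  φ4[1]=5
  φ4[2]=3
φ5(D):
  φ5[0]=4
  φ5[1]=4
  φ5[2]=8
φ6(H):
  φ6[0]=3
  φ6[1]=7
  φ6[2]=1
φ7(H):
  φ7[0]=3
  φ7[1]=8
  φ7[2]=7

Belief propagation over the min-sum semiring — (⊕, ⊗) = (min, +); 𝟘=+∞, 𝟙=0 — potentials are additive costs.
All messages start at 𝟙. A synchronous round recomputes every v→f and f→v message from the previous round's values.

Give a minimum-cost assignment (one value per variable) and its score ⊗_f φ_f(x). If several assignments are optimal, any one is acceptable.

assignment: (Q=2, L=1, H=0, D=2); score = 22

init: all messages = 𝟙 over 3 values
r1 m[φ0→Q] = [1, 0, 0]
r1 m[φ0→L] = [0, 0, 2]
r1 m[φ0→H] = [0, 1, 1]
r1 m[φ1→H] = [3, 0, 1]
r1 m[φ1→D] = [0, 2, 1]
r1 m[φ2→D] = [7, 7, 2]
r1 m[φ3→Q] = [9, 3, 0]
r1 m[φ4→D] = [7, 5, 3]
r1 m[φ5→D] = [4, 4, 8]
r1 m[φ6→H] = [3, 7, 1]
r1 m[φ7→H] = [3, 8, 7]
r1 m[Q→φ0] = [0, 0, 0]
r1 m[Q→φ3] = [0, 0, 0]
r1 m[L→φ0] = [0, 0, 0]
r1 m[H→φ0] = [0, 0, 0]
r1 m[H→φ1] = [0, 0, 0]
r1 m[H→φ6] = [0, 0, 0]
r1 m[H→φ7] = [0, 0, 0]
r1 m[D→φ1] = [0, 0, 0]
r1 m[D→φ2] = [0, 0, 0]
r1 m[D→φ4] = [0, 0, 0]
r1 m[D→φ5] = [0, 0, 0]
r2 m[φ0→Q] = [1, 0, 0]
r2 m[φ0→L] = [0, 0, 2]
r2 m[φ0→H] = [0, 1, 1]
r2 m[φ1→H] = [3, 0, 1]
r2 m[φ1→D] = [0, 2, 1]
r2 m[φ2→D] = [7, 7, 2]
r2 m[φ3→Q] = [9, 3, 0]
r2 m[φ4→D] = [7, 5, 3]
r2 m[φ5→D] = [4, 4, 8]
r2 m[φ6→H] = [3, 7, 1]
r2 m[φ7→H] = [3, 8, 7]
r2 m[Q→φ0] = [9, 3, 0]
r2 m[Q→φ3] = [1, 0, 0]
r2 m[L→φ0] = [0, 0, 0]
r2 m[H→φ0] = [9, 15, 9]
r2 m[H→φ1] = [6, 16, 9]
r2 m[H→φ6] = [6, 9, 9]
r2 m[H→φ7] = [6, 8, 3]
r2 m[D→φ1] = [18, 16, 13]
r2 m[D→φ2] = [11, 11, 12]
r2 m[D→φ4] = [11, 13, 11]
r2 m[D→φ5] = [14, 14, 6]
r3 m[φ0→Q] = [10, 9, 9]
r3 m[φ0→L] = [11, 9, 15]
r3 m[φ0→H] = [0, 1, 2]
r3 m[φ1→H] = [16, 18, 14]
r3 m[φ1→D] = [11, 11, 9]
r3 m[φ2→D] = [7, 7, 2]
r3 m[φ3→Q] = [9, 3, 0]
r3 m[φ4→D] = [7, 5, 3]
r3 m[φ5→D] = [4, 4, 8]
r3 m[φ6→H] = [3, 7, 1]
r3 m[φ7→H] = [3, 8, 7]
r3 m[Q→φ0] = [9, 3, 0]
r3 m[Q→φ3] = [1, 0, 0]
r3 m[L→φ0] = [0, 0, 0]
r3 m[H→φ0] = [9, 15, 9]
r3 m[H→φ1] = [6, 16, 9]
r3 m[H→φ6] = [6, 9, 9]
r3 m[H→φ7] = [6, 8, 3]
r3 m[D→φ1] = [18, 16, 13]
r3 m[D→φ2] = [11, 11, 12]
r3 m[D→φ4] = [11, 13, 11]
r3 m[D→φ5] = [14, 14, 6]
r4 m[φ0→Q] = [10, 9, 9]
r4 m[φ0→L] = [11, 9, 15]
r4 m[φ0→H] = [0, 1, 2]
r4 m[φ1→H] = [16, 18, 14]
r4 m[φ1→D] = [11, 11, 9]
r4 m[φ2→D] = [7, 7, 2]
r4 m[φ3→Q] = [9, 3, 0]
r4 m[φ4→D] = [7, 5, 3]
r4 m[φ5→D] = [4, 4, 8]
r4 m[φ6→H] = [3, 7, 1]
r4 m[φ7→H] = [3, 8, 7]
r4 m[Q→φ0] = [9, 3, 0]
r4 m[Q→φ3] = [10, 9, 9]
r4 m[L→φ0] = [0, 0, 0]
r4 m[H→φ0] = [22, 33, 22]
r4 m[H→φ1] = [6, 16, 10]
r4 m[H→φ6] = [19, 27, 23]
r4 m[H→φ7] = [19, 26, 17]
r4 m[D→φ1] = [18, 16, 13]
r4 m[D→φ2] = [22, 20, 20]
r4 m[D→φ4] = [22, 22, 19]
r4 m[D→φ5] = [25, 23, 14]
r5 m[φ0→Q] = [23, 22, 22]
r5 m[φ0→L] = [24, 22, 28]
r5 m[φ0→H] = [0, 1, 2]
r5 m[φ1→H] = [16, 18, 14]
r5 m[φ1→D] = [11, 11, 9]
r5 m[φ2→D] = [7, 7, 2]
r5 m[φ3→Q] = [9, 3, 0]
r5 m[φ4→D] = [7, 5, 3]
r5 m[φ5→D] = [4, 4, 8]
r5 m[φ6→H] = [3, 7, 1]
r5 m[φ7→H] = [3, 8, 7]
r5 m[Q→φ0] = [9, 3, 0]
r5 m[Q→φ3] = [10, 9, 9]
r5 m[L→φ0] = [0, 0, 0]
r5 m[H→φ0] = [22, 33, 22]
r5 m[H→φ1] = [6, 16, 10]
r5 m[H→φ6] = [19, 27, 23]
r5 m[H→φ7] = [19, 26, 17]
r5 m[D→φ1] = [18, 16, 13]
r5 m[D→φ2] = [22, 20, 20]
r5 m[D→φ4] = [22, 22, 19]
r5 m[D→φ5] = [25, 23, 14]
r6 m[φ0→Q] = [23, 22, 22]
r6 m[φ0→L] = [24, 22, 28]
r6 m[φ0→H] = [0, 1, 2]
r6 m[φ1→H] = [16, 18, 14]
r6 m[φ1→D] = [11, 11, 9]
r6 m[φ2→D] = [7, 7, 2]
r6 m[φ3→Q] = [9, 3, 0]
r6 m[φ4→D] = [7, 5, 3]
r6 m[φ5→D] = [4, 4, 8]
r6 m[φ6→H] = [3, 7, 1]
r6 m[φ7→H] = [3, 8, 7]
r6 m[Q→φ0] = [9, 3, 0]
r6 m[Q→φ3] = [23, 22, 22]
r6 m[L→φ0] = [0, 0, 0]
r6 m[H→φ0] = [22, 33, 22]
r6 m[H→φ1] = [6, 16, 10]
r6 m[H→φ6] = [19, 27, 23]
r6 m[H→φ7] = [19, 26, 17]
r6 m[D→φ1] = [18, 16, 13]
r6 m[D→φ2] = [22, 20, 20]
r6 m[D→φ4] = [22, 22, 19]
r6 m[D→φ5] = [25, 23, 14]
r7 m[φ0→Q] = [23, 22, 22]
r7 m[φ0→L] = [24, 22, 28]
r7 m[φ0→H] = [0, 1, 2]
r7 m[φ1→H] = [16, 18, 14]
r7 m[φ1→D] = [11, 11, 9]
r7 m[φ2→D] = [7, 7, 2]
r7 m[φ3→Q] = [9, 3, 0]
r7 m[φ4→D] = [7, 5, 3]
r7 m[φ5→D] = [4, 4, 8]
r7 m[φ6→H] = [3, 7, 1]
r7 m[φ7→H] = [3, 8, 7]
r7 m[Q→φ0] = [9, 3, 0]
r7 m[Q→φ3] = [23, 22, 22]
r7 m[L→φ0] = [0, 0, 0]
r7 m[H→φ0] = [22, 33, 22]
r7 m[H→φ1] = [6, 16, 10]
r7 m[H→φ6] = [19, 27, 23]
r7 m[H→φ7] = [19, 26, 17]
r7 m[D→φ1] = [18, 16, 13]
r7 m[D→φ2] = [22, 20, 20]
r7 m[D→φ4] = [22, 22, 19]
r7 m[D→φ5] = [25, 23, 14]
fixed point reached at round 7
traceback from Q: (Q=2, L=1, H=0, D=2), score=22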